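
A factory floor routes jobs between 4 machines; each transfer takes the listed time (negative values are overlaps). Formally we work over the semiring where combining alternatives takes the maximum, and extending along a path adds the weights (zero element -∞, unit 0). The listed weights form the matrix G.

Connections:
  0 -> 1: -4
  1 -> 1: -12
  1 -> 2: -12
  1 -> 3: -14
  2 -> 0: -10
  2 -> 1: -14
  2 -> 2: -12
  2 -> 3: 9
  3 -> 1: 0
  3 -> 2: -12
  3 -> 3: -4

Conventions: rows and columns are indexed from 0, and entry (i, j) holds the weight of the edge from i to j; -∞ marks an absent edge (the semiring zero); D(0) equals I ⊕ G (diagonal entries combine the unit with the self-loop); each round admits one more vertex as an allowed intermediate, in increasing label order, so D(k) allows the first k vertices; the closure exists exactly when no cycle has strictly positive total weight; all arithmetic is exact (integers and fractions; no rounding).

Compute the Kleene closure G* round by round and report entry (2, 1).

D(0):
  [0, -4, -∞, -∞]
  [-∞, 0, -12, -14]
  [-10, -14, 0, 9]
  [-∞, 0, -12, 0]
D(1):
  [0, -4, -∞, -∞]
  [-∞, 0, -12, -14]
  [-10, -14, 0, 9]
  [-∞, 0, -12, 0]
D(2):
  [0, -4, -16, -18]
  [-∞, 0, -12, -14]
  [-10, -14, 0, 9]
  [-∞, 0, -12, 0]
D(3):
  [0, -4, -16, -7]
  [-22, 0, -12, -3]
  [-10, -14, 0, 9]
  [-22, 0, -12, 0]
D(4):
  [0, -4, -16, -7]
  [-22, 0, -12, -3]
  [-10, 9, 0, 9]
  [-22, 0, -12, 0]
Answer: G*[2][1] = 9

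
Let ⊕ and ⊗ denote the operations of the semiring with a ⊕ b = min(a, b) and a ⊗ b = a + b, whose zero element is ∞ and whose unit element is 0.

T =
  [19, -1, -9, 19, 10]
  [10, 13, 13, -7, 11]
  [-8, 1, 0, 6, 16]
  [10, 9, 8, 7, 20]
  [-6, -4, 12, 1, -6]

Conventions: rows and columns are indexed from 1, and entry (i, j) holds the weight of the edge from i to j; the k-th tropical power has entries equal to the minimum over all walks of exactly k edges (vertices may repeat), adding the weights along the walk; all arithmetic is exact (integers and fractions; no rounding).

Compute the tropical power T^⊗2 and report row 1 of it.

T^⊗2:
  [-17, -8, -9, -8, 4]
  [3, 2, 1, 0, 5]
  [-8, -9, -17, -6, 2]
  [0, 9, 1, 2, 14]
  [-12, -10, -15, -11, -12]
Answer: row 1 of T^⊗2 = [-17, -8, -9, -8, 4]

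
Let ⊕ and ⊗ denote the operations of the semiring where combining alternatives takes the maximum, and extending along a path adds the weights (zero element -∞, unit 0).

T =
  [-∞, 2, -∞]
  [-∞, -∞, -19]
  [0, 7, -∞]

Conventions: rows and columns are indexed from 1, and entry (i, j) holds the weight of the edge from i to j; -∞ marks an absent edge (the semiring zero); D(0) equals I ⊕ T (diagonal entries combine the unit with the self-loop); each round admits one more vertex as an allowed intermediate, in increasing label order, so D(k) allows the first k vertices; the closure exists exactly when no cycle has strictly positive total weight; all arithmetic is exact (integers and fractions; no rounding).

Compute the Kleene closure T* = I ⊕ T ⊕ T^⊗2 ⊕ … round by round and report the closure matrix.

D(0):
  [0, 2, -∞]
  [-∞, 0, -19]
  [0, 7, 0]
D(1):
  [0, 2, -∞]
  [-∞, 0, -19]
  [0, 7, 0]
D(2):
  [0, 2, -17]
  [-∞, 0, -19]
  [0, 7, 0]
D(3):
  [0, 2, -17]
  [-19, 0, -19]
  [0, 7, 0]
Answer: T* = [[0, 2, -17], [-19, 0, -19], [0, 7, 0]]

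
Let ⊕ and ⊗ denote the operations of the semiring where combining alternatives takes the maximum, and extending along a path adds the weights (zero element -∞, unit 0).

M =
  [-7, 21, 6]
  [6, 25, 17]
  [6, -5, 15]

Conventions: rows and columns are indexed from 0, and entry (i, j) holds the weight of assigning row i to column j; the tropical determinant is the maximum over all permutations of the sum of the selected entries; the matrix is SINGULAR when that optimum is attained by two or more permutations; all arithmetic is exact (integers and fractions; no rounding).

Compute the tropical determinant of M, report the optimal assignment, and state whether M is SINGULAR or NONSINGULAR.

σ = (0, 1, 2): (-7) + 25 + 15 = 33
σ = (0, 2, 1): (-7) + 17 + (-5) = 5
σ = (1, 0, 2): 21 + 6 + 15 = 42
σ = (1, 2, 0): 21 + 17 + 6 = 44
σ = (2, 0, 1): 6 + 6 + (-5) = 7
σ = (2, 1, 0): 6 + 25 + 6 = 37
Optimal value attained by: σ = (1, 2, 0).
Answer: det⊕(M) = 44; verdict: NONSINGULAR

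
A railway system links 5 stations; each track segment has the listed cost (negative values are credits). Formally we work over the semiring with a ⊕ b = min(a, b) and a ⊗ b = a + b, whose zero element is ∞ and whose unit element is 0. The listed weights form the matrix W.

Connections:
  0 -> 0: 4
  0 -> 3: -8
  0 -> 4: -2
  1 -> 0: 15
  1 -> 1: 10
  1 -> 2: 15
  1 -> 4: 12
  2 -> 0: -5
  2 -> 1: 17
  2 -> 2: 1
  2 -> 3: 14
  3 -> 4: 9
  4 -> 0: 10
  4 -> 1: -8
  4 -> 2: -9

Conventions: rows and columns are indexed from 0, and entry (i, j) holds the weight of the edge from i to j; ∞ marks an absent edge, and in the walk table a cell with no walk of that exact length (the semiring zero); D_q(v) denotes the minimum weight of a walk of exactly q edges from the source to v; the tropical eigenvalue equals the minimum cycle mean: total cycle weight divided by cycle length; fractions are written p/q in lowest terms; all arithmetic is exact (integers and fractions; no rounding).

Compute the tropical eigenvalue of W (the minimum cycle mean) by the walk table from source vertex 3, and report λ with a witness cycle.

q=0: [∞, ∞, ∞, 0, ∞]
q=1: [∞, ∞, ∞, ∞, 9]
q=2: [19, 1, 0, ∞, ∞]
q=3: [-5, 11, 1, 11, 13]
q=4: [-4, 5, 2, -13, -7]
q=5: [-3, -15, -16, -12, -6]
Optimal cycle mean attained by: cycle 0->4->2->0, total (-2) + (-9) + (-5), length 3.
Answer: λ = -16/3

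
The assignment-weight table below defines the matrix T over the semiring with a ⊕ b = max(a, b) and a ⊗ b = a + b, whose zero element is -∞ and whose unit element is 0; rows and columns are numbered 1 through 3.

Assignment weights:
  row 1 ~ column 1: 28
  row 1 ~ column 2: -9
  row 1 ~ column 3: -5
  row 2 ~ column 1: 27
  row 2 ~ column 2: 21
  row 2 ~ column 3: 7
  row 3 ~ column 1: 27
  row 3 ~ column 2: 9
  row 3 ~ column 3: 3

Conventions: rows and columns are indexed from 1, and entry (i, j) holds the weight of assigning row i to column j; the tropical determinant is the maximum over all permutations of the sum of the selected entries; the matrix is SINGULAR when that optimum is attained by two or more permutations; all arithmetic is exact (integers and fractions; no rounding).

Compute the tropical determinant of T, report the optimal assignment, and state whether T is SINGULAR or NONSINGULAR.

σ = (1, 2, 3): 28 + 21 + 3 = 52
σ = (1, 3, 2): 28 + 7 + 9 = 44
σ = (2, 1, 3): (-9) + 27 + 3 = 21
σ = (2, 3, 1): (-9) + 7 + 27 = 25
σ = (3, 1, 2): (-5) + 27 + 9 = 31
σ = (3, 2, 1): (-5) + 21 + 27 = 43
Optimal value attained by: σ = (1, 2, 3).
Answer: det⊕(T) = 52; verdict: NONSINGULAR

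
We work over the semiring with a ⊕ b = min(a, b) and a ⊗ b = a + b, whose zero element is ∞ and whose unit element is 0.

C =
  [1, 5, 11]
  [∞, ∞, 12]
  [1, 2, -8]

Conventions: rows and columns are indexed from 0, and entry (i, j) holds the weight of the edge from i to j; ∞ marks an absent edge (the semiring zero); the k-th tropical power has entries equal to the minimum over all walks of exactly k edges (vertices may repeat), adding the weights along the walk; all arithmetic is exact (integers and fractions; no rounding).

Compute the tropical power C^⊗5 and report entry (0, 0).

C^⊗2:
  [2, 6, 3]
  [13, 14, 4]
  [-7, -6, -16]
C^⊗3:
  [3, 5, -5]
  [5, 6, -4]
  [-15, -14, -24]
C^⊗4:
  [-4, -3, -13]
  [-3, -2, -12]
  [-23, -22, -32]
C^⊗5:
  [-12, -11, -21]
  [-11, -10, -20]
  [-31, -30, -40]
Key observation: the optimum is the walk 0->2->2->2->2->0, with weight 11 + (-8) + (-8) + (-8) + 1 = -12.
Optimal value attained by: walk 0->2->2->2->2->0.
Answer: (C^⊗5)[0][0] = -12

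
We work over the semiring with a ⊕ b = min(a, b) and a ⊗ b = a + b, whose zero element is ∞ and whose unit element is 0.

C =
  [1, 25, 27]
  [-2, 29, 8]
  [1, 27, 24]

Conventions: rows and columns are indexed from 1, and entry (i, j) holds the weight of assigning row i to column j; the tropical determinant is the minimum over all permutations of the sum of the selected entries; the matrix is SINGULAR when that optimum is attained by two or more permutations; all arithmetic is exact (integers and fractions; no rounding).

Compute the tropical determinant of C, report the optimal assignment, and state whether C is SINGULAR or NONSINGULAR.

σ = (1, 2, 3): 1 + 29 + 24 = 54
σ = (1, 3, 2): 1 + 8 + 27 = 36
σ = (2, 1, 3): 25 + (-2) + 24 = 47
σ = (2, 3, 1): 25 + 8 + 1 = 34
σ = (3, 1, 2): 27 + (-2) + 27 = 52
σ = (3, 2, 1): 27 + 29 + 1 = 57
Optimal value attained by: σ = (2, 3, 1).
Answer: det⊕(C) = 34; verdict: NONSINGULAR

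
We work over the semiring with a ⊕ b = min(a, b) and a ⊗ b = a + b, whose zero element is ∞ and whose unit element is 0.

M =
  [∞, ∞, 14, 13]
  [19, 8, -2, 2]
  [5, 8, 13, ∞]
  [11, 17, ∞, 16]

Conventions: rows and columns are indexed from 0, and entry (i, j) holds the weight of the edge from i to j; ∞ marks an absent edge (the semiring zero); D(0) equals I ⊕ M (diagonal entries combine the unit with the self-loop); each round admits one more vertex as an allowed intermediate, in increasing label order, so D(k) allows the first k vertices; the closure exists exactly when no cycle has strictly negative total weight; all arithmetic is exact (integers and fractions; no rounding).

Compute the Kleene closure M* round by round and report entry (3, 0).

D(0):
  [0, ∞, 14, 13]
  [19, 0, -2, 2]
  [5, 8, 0, ∞]
  [11, 17, ∞, 0]
D(1):
  [0, ∞, 14, 13]
  [19, 0, -2, 2]
  [5, 8, 0, 18]
  [11, 17, 25, 0]
D(2):
  [0, ∞, 14, 13]
  [19, 0, -2, 2]
  [5, 8, 0, 10]
  [11, 17, 15, 0]
D(3):
  [0, 22, 14, 13]
  [3, 0, -2, 2]
  [5, 8, 0, 10]
  [11, 17, 15, 0]
D(4):
  [0, 22, 14, 13]
  [3, 0, -2, 2]
  [5, 8, 0, 10]
  [11, 17, 15, 0]
Answer: M*[3][0] = 11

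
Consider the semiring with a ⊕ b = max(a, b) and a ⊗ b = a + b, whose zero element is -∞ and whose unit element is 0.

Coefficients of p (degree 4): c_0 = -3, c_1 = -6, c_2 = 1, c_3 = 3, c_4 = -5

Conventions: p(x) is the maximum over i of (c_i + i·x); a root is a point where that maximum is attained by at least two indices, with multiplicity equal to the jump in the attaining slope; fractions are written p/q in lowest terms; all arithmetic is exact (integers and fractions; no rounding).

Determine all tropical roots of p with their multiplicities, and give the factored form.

hull edge (i=0, c=-3) to (i=3, c=3): slope 2, span 3
hull edge (i=3, c=3) to (i=4, c=-5): slope -8, span 1
Factored form: p(x) = -5 ⊗ (x ⊕ (-2)) ⊗ (x ⊕ (-2)) ⊗ (x ⊕ (-2)) ⊗ (x ⊕ 8)
Answer: roots = -2 (mult 3), 8 (mult 1)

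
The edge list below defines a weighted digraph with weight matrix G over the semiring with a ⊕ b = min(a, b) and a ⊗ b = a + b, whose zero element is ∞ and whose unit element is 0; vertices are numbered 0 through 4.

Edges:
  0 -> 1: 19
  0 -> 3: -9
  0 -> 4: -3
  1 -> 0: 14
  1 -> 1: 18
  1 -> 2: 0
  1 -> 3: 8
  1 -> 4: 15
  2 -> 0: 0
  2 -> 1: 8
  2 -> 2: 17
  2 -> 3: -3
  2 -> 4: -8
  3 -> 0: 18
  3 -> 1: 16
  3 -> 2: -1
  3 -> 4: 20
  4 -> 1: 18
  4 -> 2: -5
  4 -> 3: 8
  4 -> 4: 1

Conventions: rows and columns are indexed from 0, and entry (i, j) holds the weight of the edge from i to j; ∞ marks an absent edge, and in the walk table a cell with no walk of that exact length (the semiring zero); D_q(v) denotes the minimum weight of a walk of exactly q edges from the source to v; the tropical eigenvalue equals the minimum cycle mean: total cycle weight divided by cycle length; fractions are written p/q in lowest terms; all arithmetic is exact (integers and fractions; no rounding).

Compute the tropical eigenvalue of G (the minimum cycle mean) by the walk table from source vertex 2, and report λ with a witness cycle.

q=0: [∞, ∞, 0, ∞, ∞]
q=1: [0, 8, 17, -3, -8]
q=2: [15, 10, -13, -9, -7]
q=3: [-13, -5, -12, -16, -21]
q=4: [-12, -4, -26, -22, -20]
q=5: [-26, -18, -25, -29, -34]
Optimal cycle mean attained by: cycle 2->4->2, total (-8) + (-5), length 2.
Answer: λ = -13/2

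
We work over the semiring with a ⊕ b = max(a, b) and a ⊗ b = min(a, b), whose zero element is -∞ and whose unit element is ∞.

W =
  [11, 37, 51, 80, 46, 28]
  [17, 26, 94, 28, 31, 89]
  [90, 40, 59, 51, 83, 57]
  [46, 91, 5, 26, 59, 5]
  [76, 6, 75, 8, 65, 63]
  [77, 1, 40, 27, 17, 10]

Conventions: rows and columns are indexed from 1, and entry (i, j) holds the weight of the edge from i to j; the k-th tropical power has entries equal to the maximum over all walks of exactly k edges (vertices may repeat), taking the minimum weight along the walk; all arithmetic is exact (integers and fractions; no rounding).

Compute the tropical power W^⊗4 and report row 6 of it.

W^⊗2:
  [51, 80, 51, 51, 59, 51]
  [90, 40, 59, 51, 83, 57]
  [76, 51, 75, 80, 65, 63]
  [59, 37, 91, 46, 59, 89]
  [75, 40, 65, 76, 75, 63]
  [40, 40, 51, 77, 46, 40]
W^⊗3:
  [59, 51, 80, 51, 59, 80]
  [76, 51, 75, 80, 65, 63]
  [75, 80, 65, 76, 75, 63]
  [90, 46, 59, 59, 83, 59]
  [75, 76, 75, 75, 65, 63]
  [51, 77, 51, 51, 59, 51]
W^⊗4:
  [80, 51, 59, 59, 80, 59]
  [75, 80, 65, 76, 75, 63]
  [75, 76, 80, 75, 65, 80]
  [76, 59, 75, 80, 65, 63]
  [75, 75, 76, 75, 75, 76]
  [59, 51, 77, 51, 59, 77]
Answer: row 6 of W^⊗4 = [59, 51, 77, 51, 59, 77]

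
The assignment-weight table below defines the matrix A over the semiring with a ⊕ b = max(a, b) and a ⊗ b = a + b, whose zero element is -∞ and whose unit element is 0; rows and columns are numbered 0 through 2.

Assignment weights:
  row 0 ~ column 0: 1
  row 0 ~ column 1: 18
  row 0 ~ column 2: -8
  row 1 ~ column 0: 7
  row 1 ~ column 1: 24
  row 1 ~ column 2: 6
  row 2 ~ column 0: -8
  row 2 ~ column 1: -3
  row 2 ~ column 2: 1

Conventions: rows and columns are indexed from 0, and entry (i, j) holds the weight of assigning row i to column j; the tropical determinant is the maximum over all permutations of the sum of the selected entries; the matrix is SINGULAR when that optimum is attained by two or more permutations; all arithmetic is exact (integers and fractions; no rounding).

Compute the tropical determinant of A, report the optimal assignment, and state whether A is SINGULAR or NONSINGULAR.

σ = (0, 1, 2): 1 + 24 + 1 = 26
σ = (0, 2, 1): 1 + 6 + (-3) = 4
σ = (1, 0, 2): 18 + 7 + 1 = 26
σ = (1, 2, 0): 18 + 6 + (-8) = 16
σ = (2, 0, 1): (-8) + 7 + (-3) = -4
σ = (2, 1, 0): (-8) + 24 + (-8) = 8
Optimal value attained by: σ = (0, 1, 2).
Answer: det⊕(A) = 26; verdict: SINGULAR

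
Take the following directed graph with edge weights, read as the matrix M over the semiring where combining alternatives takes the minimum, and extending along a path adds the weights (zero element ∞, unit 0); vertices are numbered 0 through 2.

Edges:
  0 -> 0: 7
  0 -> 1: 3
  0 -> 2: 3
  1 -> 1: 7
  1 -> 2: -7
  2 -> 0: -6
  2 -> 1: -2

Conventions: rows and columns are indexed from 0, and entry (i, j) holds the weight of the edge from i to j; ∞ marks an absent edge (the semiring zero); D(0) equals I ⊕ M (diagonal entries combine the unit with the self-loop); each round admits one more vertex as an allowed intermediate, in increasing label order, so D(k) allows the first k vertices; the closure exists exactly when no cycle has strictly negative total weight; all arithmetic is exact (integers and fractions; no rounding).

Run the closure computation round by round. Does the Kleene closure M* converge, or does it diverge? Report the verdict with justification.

D(0):
  [0, 3, 3]
  [∞, 0, -7]
  [-6, -2, 0]
Detection: at round 1, diagonal entry (2, 2) turns strictly negative.
Key observation: the cycle 2->0->2 has total weight (-6) + 3, which is strictly negative.
Answer: DIVERGES — negative cycle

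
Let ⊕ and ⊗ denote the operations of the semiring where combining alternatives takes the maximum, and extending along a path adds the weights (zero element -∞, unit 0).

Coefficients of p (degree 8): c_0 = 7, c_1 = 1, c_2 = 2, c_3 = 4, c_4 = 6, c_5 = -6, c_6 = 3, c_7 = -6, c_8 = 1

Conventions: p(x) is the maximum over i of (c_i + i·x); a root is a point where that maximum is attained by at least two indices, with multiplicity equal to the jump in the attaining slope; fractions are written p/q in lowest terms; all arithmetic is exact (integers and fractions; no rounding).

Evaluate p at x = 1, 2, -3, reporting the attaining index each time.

p(1) = max(7+0·1=7, 1+1·1=2, 2+2·1=4, 4+3·1=7, 6+4·1=10, -6+5·1=-1, 3+6·1=9, -6+7·1=1, 1+8·1=9) = 10 (attained by i=4)
p(2) = max(7+0·2=7, 1+1·2=3, 2+2·2=6, 4+3·2=10, 6+4·2=14, -6+5·2=4, 3+6·2=15, -6+7·2=8, 1+8·2=17) = 17 (attained by i=8)
p(-3) = max(7+0·(-3)=7, 1+1·(-3)=-2, 2+2·(-3)=-4, 4+3·(-3)=-5, 6+4·(-3)=-6, -6+5·(-3)=-21, 3+6·(-3)=-15, -6+7·(-3)=-27, 1+8·(-3)=-23) = 7 (attained by i=0)
Answer: p(1) = 10; p(2) = 17; p(-3) = 7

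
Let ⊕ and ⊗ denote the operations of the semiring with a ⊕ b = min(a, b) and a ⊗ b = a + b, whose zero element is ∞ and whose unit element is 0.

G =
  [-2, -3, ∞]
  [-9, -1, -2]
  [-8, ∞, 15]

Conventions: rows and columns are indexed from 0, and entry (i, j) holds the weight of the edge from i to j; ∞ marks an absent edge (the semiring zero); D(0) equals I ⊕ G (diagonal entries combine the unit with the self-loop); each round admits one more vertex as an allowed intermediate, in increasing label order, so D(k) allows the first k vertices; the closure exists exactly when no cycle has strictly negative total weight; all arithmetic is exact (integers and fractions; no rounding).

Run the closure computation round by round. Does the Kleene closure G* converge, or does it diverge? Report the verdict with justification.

Detection: at round 0, diagonal entry (0, 0) turns strictly negative.
Key observation: the cycle 0->0 has total weight (-2), which is strictly negative.
Answer: DIVERGES — negative cycle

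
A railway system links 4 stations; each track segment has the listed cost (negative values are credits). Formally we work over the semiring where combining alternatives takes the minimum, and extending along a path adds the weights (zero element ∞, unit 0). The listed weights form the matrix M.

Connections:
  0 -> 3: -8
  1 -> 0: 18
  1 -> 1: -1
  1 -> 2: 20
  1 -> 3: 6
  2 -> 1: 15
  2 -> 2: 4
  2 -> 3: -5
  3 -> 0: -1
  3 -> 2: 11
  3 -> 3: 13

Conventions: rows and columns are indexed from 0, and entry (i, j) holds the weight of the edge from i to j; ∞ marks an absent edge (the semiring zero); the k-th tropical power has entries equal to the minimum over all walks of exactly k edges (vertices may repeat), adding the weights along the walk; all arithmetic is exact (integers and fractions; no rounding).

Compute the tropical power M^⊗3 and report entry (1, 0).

M^⊗2:
  [-9, ∞, 3, 5]
  [5, -2, 17, 5]
  [-6, 14, 6, -1]
  [12, 26, 15, -9]
M^⊗3:
  [4, 18, 7, -17]
  [4, -3, 16, -3]
  [-2, 13, 10, -14]
  [-10, 25, 2, 4]
Key observation: the optimum is the walk 1->1->3->0, with weight (-1) + 6 + (-1) = 4.
Optimal value attained by: walk 1->1->3->0.
Answer: (M^⊗3)[1][0] = 4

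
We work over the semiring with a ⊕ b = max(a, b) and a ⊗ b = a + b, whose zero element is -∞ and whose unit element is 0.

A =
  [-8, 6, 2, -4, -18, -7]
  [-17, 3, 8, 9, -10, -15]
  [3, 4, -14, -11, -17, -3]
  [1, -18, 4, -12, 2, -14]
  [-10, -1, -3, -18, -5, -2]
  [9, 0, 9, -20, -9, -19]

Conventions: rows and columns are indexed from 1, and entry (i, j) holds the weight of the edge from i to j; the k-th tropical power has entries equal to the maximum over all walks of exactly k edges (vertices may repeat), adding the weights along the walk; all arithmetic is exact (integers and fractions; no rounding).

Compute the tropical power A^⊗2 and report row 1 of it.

A^⊗2:
  [5, 9, 14, 15, -2, -1]
  [11, 12, 13, 12, 11, 5]
  [6, 9, 12, 13, -6, -4]
  [7, 8, 3, -3, -3, 1]
  [7, 2, 7, 8, -10, -6]
  [12, 15, 11, 9, -8, 6]
Answer: row 1 of A^⊗2 = [5, 9, 14, 15, -2, -1]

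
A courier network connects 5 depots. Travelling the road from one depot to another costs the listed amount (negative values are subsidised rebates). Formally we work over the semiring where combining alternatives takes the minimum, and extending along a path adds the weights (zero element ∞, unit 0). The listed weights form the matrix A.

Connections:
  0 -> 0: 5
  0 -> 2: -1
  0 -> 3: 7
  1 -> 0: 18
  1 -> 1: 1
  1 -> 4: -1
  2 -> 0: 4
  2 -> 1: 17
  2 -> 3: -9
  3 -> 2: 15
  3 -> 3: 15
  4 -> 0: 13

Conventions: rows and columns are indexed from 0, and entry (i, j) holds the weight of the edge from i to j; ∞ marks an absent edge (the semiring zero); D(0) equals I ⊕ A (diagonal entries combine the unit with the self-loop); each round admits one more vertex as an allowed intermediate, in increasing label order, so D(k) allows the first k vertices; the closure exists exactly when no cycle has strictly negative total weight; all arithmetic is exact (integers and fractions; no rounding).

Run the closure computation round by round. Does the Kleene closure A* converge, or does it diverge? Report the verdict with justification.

D(0):
  [0, ∞, -1, 7, ∞]
  [18, 0, ∞, ∞, -1]
  [4, 17, 0, -9, ∞]
  [∞, ∞, 15, 0, ∞]
  [13, ∞, ∞, ∞, 0]
D(1):
  [0, ∞, -1, 7, ∞]
  [18, 0, 17, 25, -1]
  [4, 17, 0, -9, ∞]
  [∞, ∞, 15, 0, ∞]
  [13, ∞, 12, 20, 0]
D(2):
  [0, ∞, -1, 7, ∞]
  [18, 0, 17, 25, -1]
  [4, 17, 0, -9, 16]
  [∞, ∞, 15, 0, ∞]
  [13, ∞, 12, 20, 0]
D(3):
  [0, 16, -1, -10, 15]
  [18, 0, 17, 8, -1]
  [4, 17, 0, -9, 16]
  [19, 32, 15, 0, 31]
  [13, 29, 12, 3, 0]
D(4):
  [0, 16, -1, -10, 15]
  [18, 0, 17, 8, -1]
  [4, 17, 0, -9, 16]
  [19, 32, 15, 0, 31]
  [13, 29, 12, 3, 0]
D(5):
  [0, 16, -1, -10, 15]
  [12, 0, 11, 2, -1]
  [4, 17, 0, -9, 16]
  [19, 32, 15, 0, 31]
  [13, 29, 12, 3, 0]
Key observation: every diagonal entry stays at the unit through all rounds, so no improving cycle exists.
Answer: CONVERGES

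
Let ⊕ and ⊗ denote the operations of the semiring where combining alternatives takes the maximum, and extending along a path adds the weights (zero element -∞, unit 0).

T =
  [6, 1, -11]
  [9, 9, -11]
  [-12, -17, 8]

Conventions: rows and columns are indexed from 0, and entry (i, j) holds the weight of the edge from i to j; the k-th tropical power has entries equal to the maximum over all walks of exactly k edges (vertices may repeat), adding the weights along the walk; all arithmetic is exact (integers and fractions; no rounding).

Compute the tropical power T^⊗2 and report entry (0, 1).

T^⊗2:
  [12, 10, -3]
  [18, 18, -2]
  [-4, -8, 16]
Key observation: the optimum is the walk 0->1->1, with weight 1 + 9 = 10.
Optimal value attained by: walk 0->1->1.
Answer: (T^⊗2)[0][1] = 10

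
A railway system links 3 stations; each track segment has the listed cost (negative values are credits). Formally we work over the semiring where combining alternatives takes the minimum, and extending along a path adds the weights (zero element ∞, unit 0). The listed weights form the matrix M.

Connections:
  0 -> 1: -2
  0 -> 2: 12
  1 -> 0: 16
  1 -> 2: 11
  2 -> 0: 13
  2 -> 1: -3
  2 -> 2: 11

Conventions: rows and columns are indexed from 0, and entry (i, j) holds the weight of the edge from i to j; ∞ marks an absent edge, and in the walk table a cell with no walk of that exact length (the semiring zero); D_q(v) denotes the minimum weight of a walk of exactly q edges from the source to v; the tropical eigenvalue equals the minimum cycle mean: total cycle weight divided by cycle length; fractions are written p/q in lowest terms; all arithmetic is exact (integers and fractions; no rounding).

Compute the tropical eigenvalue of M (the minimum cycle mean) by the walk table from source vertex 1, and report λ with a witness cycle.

q=0: [∞, 0, ∞]
q=1: [16, ∞, 11]
q=2: [24, 8, 22]
q=3: [24, 19, 19]
Optimal cycle mean attained by: cycle 1->2->1, total 11 + (-3), length 2.
Answer: λ = 4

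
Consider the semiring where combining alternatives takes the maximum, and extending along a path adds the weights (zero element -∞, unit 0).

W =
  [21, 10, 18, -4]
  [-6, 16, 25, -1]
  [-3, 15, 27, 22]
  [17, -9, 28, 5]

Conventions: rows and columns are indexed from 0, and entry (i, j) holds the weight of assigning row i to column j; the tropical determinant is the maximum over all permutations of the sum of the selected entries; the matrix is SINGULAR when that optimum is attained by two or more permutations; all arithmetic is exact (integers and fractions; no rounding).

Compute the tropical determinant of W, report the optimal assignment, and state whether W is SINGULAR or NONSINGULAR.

σ = (0, 1, 2, 3): 21 + 16 + 27 + 5 = 69
σ = (0, 1, 3, 2): 21 + 16 + 22 + 28 = 87
σ = (0, 2, 1, 3): 21 + 25 + 15 + 5 = 66
σ = (0, 2, 3, 1): 21 + 25 + 22 + (-9) = 59
σ = (0, 3, 1, 2): 21 + (-1) + 15 + 28 = 63
σ = (0, 3, 2, 1): 21 + (-1) + 27 + (-9) = 38
σ = (1, 0, 2, 3): 10 + (-6) + 27 + 5 = 36
σ = (1, 0, 3, 2): 10 + (-6) + 22 + 28 = 54
σ = (1, 2, 0, 3): 10 + 25 + (-3) + 5 = 37
σ = (1, 2, 3, 0): 10 + 25 + 22 + 17 = 74
σ = (1, 3, 0, 2): 10 + (-1) + (-3) + 28 = 34
σ = (1, 3, 2, 0): 10 + (-1) + 27 + 17 = 53
σ = (2, 0, 1, 3): 18 + (-6) + 15 + 5 = 32
σ = (2, 0, 3, 1): 18 + (-6) + 22 + (-9) = 25
σ = (2, 1, 0, 3): 18 + 16 + (-3) + 5 = 36
σ = (2, 1, 3, 0): 18 + 16 + 22 + 17 = 73
σ = (2, 3, 0, 1): 18 + (-1) + (-3) + (-9) = 5
σ = (2, 3, 1, 0): 18 + (-1) + 15 + 17 = 49
σ = (3, 0, 1, 2): (-4) + (-6) + 15 + 28 = 33
σ = (3, 0, 2, 1): (-4) + (-6) + 27 + (-9) = 8
σ = (3, 1, 0, 2): (-4) + 16 + (-3) + 28 = 37
σ = (3, 1, 2, 0): (-4) + 16 + 27 + 17 = 56
σ = (3, 2, 0, 1): (-4) + 25 + (-3) + (-9) = 9
σ = (3, 2, 1, 0): (-4) + 25 + 15 + 17 = 53
Optimal value attained by: σ = (0, 1, 3, 2).
Answer: det⊕(W) = 87; verdict: NONSINGULAR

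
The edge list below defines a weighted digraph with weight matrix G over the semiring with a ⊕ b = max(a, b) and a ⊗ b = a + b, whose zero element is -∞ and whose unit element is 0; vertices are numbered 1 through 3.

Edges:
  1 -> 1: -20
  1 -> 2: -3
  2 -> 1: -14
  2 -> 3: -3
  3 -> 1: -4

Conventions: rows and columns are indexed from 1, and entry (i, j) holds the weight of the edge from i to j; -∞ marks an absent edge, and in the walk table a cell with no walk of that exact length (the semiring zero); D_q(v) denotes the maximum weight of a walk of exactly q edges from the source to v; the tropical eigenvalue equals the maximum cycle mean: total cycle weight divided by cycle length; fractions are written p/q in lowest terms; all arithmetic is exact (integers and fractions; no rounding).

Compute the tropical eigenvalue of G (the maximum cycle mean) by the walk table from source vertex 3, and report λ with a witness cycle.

q=0: [-∞, -∞, 0]
q=1: [-4, -∞, -∞]
q=2: [-24, -7, -∞]
q=3: [-21, -27, -10]
Optimal cycle mean attained by: cycle 1->2->3->1, total (-3) + (-3) + (-4), length 3.
Answer: λ = -10/3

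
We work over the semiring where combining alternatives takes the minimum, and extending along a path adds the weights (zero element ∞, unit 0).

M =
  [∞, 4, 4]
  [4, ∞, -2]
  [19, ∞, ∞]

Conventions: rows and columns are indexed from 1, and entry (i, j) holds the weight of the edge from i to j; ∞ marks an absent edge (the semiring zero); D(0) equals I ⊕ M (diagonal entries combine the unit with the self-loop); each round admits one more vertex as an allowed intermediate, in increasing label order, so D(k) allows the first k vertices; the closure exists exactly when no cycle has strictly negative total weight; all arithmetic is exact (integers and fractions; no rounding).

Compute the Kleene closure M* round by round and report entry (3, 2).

D(0):
  [0, 4, 4]
  [4, 0, -2]
  [19, ∞, 0]
D(1):
  [0, 4, 4]
  [4, 0, -2]
  [19, 23, 0]
D(2):
  [0, 4, 2]
  [4, 0, -2]
  [19, 23, 0]
D(3):
  [0, 4, 2]
  [4, 0, -2]
  [19, 23, 0]
Answer: M*[3][2] = 23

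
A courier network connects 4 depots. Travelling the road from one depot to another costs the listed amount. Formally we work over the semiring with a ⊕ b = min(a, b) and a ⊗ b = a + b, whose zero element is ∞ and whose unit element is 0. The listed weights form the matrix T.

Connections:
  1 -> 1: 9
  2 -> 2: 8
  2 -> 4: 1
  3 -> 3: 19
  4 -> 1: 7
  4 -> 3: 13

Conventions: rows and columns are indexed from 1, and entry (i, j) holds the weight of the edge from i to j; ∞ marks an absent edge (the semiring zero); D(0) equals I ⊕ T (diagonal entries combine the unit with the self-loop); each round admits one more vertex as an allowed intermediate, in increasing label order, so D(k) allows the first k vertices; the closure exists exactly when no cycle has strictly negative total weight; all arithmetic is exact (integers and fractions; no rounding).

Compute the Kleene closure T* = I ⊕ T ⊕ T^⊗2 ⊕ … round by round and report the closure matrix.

D(0):
  [0, ∞, ∞, ∞]
  [∞, 0, ∞, 1]
  [∞, ∞, 0, ∞]
  [7, ∞, 13, 0]
D(1):
  [0, ∞, ∞, ∞]
  [∞, 0, ∞, 1]
  [∞, ∞, 0, ∞]
  [7, ∞, 13, 0]
D(2):
  [0, ∞, ∞, ∞]
  [∞, 0, ∞, 1]
  [∞, ∞, 0, ∞]
  [7, ∞, 13, 0]
D(3):
  [0, ∞, ∞, ∞]
  [∞, 0, ∞, 1]
  [∞, ∞, 0, ∞]
  [7, ∞, 13, 0]
D(4):
  [0, ∞, ∞, ∞]
  [8, 0, 14, 1]
  [∞, ∞, 0, ∞]
  [7, ∞, 13, 0]
Answer: T* = [[0, ∞, ∞, ∞], [8, 0, 14, 1], [∞, ∞, 0, ∞], [7, ∞, 13, 0]]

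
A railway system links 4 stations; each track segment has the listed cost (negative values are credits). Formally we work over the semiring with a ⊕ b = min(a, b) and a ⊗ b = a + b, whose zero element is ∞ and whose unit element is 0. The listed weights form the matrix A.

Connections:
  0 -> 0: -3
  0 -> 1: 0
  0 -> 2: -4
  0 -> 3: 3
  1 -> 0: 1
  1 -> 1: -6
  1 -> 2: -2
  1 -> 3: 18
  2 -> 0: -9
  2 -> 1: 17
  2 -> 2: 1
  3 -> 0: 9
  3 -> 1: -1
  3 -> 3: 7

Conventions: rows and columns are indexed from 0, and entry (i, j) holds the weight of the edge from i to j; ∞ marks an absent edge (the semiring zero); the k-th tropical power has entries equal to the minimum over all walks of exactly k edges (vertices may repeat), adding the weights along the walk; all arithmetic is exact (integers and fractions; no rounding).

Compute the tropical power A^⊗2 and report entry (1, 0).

A^⊗2:
  [-13, -6, -7, 0]
  [-11, -12, -8, 4]
  [-12, -9, -13, -6]
  [0, -7, -3, 12]
Key observation: the optimum is the walk 1->2->0, with weight (-2) + (-9) = -11.
Optimal value attained by: walk 1->2->0.
Answer: (A^⊗2)[1][0] = -11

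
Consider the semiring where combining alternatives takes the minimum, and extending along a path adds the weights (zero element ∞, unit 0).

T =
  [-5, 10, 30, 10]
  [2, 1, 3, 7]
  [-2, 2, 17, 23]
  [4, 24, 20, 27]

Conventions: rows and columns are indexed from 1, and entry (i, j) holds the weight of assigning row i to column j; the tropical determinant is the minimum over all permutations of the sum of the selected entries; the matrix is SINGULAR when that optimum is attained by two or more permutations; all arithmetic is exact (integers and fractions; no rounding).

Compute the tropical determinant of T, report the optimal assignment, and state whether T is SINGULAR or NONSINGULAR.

σ = (1, 2, 3, 4): (-5) + 1 + 17 + 27 = 40
σ = (1, 2, 4, 3): (-5) + 1 + 23 + 20 = 39
σ = (1, 3, 2, 4): (-5) + 3 + 2 + 27 = 27
σ = (1, 3, 4, 2): (-5) + 3 + 23 + 24 = 45
σ = (1, 4, 2, 3): (-5) + 7 + 2 + 20 = 24
σ = (1, 4, 3, 2): (-5) + 7 + 17 + 24 = 43
σ = (2, 1, 3, 4): 10 + 2 + 17 + 27 = 56
σ = (2, 1, 4, 3): 10 + 2 + 23 + 20 = 55
σ = (2, 3, 1, 4): 10 + 3 + (-2) + 27 = 38
σ = (2, 3, 4, 1): 10 + 3 + 23 + 4 = 40
σ = (2, 4, 1, 3): 10 + 7 + (-2) + 20 = 35
σ = (2, 4, 3, 1): 10 + 7 + 17 + 4 = 38
σ = (3, 1, 2, 4): 30 + 2 + 2 + 27 = 61
σ = (3, 1, 4, 2): 30 + 2 + 23 + 24 = 79
σ = (3, 2, 1, 4): 30 + 1 + (-2) + 27 = 56
σ = (3, 2, 4, 1): 30 + 1 + 23 + 4 = 58
σ = (3, 4, 1, 2): 30 + 7 + (-2) + 24 = 59
σ = (3, 4, 2, 1): 30 + 7 + 2 + 4 = 43
σ = (4, 1, 2, 3): 10 + 2 + 2 + 20 = 34
σ = (4, 1, 3, 2): 10 + 2 + 17 + 24 = 53
σ = (4, 2, 1, 3): 10 + 1 + (-2) + 20 = 29
σ = (4, 2, 3, 1): 10 + 1 + 17 + 4 = 32
σ = (4, 3, 1, 2): 10 + 3 + (-2) + 24 = 35
σ = (4, 3, 2, 1): 10 + 3 + 2 + 4 = 19
Optimal value attained by: σ = (4, 3, 2, 1).
Answer: det⊕(T) = 19; verdict: NONSINGULAR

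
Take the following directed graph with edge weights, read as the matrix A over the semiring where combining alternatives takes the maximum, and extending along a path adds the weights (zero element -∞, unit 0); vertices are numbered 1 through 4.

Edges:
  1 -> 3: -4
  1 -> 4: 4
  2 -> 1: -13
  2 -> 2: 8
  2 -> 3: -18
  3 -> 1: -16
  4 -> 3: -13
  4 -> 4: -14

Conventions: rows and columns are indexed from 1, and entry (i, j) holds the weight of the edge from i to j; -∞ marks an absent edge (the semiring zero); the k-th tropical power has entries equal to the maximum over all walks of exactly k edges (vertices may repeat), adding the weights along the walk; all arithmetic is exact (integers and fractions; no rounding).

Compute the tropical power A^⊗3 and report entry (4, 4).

A^⊗2:
  [-20, -∞, -9, -10]
  [-5, 16, -10, -9]
  [-∞, -∞, -20, -12]
  [-29, -∞, -27, -28]
A^⊗3:
  [-25, -∞, -23, -16]
  [3, 24, -2, -1]
  [-36, -∞, -25, -26]
  [-43, -∞, -33, -25]
Key observation: the optimum is the walk 4->3->1->4, with weight (-13) + (-16) + 4 = -25.
Optimal value attained by: walk 4->3->1->4.
Answer: (A^⊗3)[4][4] = -25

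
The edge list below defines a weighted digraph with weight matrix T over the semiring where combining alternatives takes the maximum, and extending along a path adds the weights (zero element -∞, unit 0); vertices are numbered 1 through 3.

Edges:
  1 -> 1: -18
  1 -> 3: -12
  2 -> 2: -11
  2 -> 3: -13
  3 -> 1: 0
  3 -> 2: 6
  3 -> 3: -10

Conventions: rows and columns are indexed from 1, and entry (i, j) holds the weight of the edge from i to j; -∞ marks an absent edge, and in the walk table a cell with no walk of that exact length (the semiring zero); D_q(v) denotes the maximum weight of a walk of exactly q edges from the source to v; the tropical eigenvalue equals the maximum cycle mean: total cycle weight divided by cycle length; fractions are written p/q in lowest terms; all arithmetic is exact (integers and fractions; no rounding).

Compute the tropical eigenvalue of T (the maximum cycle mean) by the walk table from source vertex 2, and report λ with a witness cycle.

q=0: [-∞, 0, -∞]
q=1: [-∞, -11, -13]
q=2: [-13, -7, -23]
q=3: [-23, -17, -20]
Optimal cycle mean attained by: cycle 2->3->2, total (-13) + 6, length 2.
Answer: λ = -7/2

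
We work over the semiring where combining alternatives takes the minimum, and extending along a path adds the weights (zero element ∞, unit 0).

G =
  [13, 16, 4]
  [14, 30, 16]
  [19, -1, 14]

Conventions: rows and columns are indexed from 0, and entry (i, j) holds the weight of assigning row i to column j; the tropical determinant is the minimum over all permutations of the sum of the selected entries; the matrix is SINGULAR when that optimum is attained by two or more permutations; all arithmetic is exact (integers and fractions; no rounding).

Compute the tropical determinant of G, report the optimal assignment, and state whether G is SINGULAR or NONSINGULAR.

σ = (0, 1, 2): 13 + 30 + 14 = 57
σ = (0, 2, 1): 13 + 16 + (-1) = 28
σ = (1, 0, 2): 16 + 14 + 14 = 44
σ = (1, 2, 0): 16 + 16 + 19 = 51
σ = (2, 0, 1): 4 + 14 + (-1) = 17
σ = (2, 1, 0): 4 + 30 + 19 = 53
Optimal value attained by: σ = (2, 0, 1).
Answer: det⊕(G) = 17; verdict: NONSINGULAR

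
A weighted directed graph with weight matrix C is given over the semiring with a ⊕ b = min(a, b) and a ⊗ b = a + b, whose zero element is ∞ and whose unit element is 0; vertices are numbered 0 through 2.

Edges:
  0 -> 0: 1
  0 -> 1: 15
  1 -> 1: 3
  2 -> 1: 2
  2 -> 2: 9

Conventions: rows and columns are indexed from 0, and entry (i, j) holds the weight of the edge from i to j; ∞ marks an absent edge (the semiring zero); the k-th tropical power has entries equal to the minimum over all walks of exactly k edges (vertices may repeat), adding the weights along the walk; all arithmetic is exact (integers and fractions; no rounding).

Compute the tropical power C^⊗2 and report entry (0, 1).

C^⊗2:
  [2, 16, ∞]
  [∞, 6, ∞]
  [∞, 5, 18]
Key observation: the optimum is the walk 0->0->1, with weight 1 + 15 = 16.
Optimal value attained by: walk 0->0->1.
Answer: (C^⊗2)[0][1] = 16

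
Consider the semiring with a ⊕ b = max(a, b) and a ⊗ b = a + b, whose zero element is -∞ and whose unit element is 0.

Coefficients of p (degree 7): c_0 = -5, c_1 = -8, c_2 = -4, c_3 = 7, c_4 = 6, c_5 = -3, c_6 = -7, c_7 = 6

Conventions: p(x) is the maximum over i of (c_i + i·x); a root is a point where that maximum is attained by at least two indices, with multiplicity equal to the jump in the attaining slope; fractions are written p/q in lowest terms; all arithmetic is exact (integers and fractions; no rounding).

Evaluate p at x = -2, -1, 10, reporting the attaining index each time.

p(-2) = max(-5+0·(-2)=-5, -8+1·(-2)=-10, -4+2·(-2)=-8, 7+3·(-2)=1, 6+4·(-2)=-2, -3+5·(-2)=-13, -7+6·(-2)=-19, 6+7·(-2)=-8) = 1 (attained by i=3)
p(-1) = max(-5+0·(-1)=-5, -8+1·(-1)=-9, -4+2·(-1)=-6, 7+3·(-1)=4, 6+4·(-1)=2, -3+5·(-1)=-8, -7+6·(-1)=-13, 6+7·(-1)=-1) = 4 (attained by i=3)
p(10) = max(-5+0·10=-5, -8+1·10=2, -4+2·10=16, 7+3·10=37, 6+4·10=46, -3+5·10=47, -7+6·10=53, 6+7·10=76) = 76 (attained by i=7)
Answer: p(-2) = 1; p(-1) = 4; p(10) = 76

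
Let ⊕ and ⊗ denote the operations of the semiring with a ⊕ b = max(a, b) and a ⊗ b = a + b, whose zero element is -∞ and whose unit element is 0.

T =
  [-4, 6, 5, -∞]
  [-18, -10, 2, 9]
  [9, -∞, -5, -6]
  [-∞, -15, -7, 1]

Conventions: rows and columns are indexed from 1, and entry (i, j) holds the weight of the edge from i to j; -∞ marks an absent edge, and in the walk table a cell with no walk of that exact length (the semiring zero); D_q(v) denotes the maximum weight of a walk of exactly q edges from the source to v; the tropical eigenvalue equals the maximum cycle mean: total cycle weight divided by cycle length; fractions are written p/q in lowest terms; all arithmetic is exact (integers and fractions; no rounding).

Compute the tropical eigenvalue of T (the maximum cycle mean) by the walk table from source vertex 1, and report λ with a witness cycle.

q=0: [0, -∞, -∞, -∞]
q=1: [-4, 6, 5, -∞]
q=2: [14, 2, 8, 15]
q=3: [17, 20, 19, 16]
q=4: [28, 23, 22, 29]
Optimal cycle mean attained by: cycle 1->3->1, total 5 + 9, length 2.
Answer: λ = 7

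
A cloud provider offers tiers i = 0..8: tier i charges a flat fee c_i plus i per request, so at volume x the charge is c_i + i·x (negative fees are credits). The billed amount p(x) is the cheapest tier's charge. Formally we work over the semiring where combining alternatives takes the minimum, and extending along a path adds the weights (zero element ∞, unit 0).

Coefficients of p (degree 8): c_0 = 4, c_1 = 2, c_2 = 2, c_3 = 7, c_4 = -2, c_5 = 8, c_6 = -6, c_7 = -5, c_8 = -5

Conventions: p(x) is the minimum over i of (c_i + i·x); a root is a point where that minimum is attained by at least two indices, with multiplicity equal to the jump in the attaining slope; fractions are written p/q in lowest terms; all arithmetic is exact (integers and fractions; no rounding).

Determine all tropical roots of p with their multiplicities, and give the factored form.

hull edge (i=0, c=4) to (i=1, c=2): slope -2, span 1
hull edge (i=1, c=2) to (i=6, c=-6): slope -8/5, span 5
hull edge (i=6, c=-6) to (i=8, c=-5): slope 1/2, span 2
Factored form: p(x) = -5 ⊗ (x ⊕ (-1/2)) ⊗ (x ⊕ (-1/2)) ⊗ (x ⊕ 8/5) ⊗ (x ⊕ 8/5) ⊗ (x ⊕ 8/5) ⊗ (x ⊕ 8/5) ⊗ (x ⊕ 8/5) ⊗ (x ⊕ 2)
Answer: roots = -1/2 (mult 2), 8/5 (mult 5), 2 (mult 1)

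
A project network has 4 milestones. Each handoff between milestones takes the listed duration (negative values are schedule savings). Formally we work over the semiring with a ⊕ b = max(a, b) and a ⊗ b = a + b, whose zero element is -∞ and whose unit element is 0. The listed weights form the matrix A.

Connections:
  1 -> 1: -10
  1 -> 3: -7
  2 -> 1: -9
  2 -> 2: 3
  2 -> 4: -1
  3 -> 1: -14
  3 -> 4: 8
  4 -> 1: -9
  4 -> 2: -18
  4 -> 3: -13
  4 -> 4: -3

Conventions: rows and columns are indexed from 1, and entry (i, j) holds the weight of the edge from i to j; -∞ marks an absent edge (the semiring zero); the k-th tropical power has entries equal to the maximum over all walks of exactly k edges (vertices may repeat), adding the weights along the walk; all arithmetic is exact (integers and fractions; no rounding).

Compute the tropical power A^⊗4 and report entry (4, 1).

A^⊗2:
  [-20, -∞, -17, 1]
  [-6, 6, -14, 2]
  [-1, -10, -5, 5]
  [-12, -15, -16, -5]
A^⊗3:
  [-8, -17, -12, -2]
  [-3, 9, -11, 5]
  [-4, -7, -8, 3]
  [-14, -12, -18, -8]
A^⊗4:
  [-11, -14, -15, -4]
  [0, 12, -8, 8]
  [-6, -4, -10, 0]
  [-17, -9, -21, -10]
Key observation: the optimum is the walk 4->1->3->4->1, with weight (-9) + (-7) + 8 + (-9) = -17.
Optimal value attained by: walk 4->1->3->4->1.
Answer: (A^⊗4)[4][1] = -17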